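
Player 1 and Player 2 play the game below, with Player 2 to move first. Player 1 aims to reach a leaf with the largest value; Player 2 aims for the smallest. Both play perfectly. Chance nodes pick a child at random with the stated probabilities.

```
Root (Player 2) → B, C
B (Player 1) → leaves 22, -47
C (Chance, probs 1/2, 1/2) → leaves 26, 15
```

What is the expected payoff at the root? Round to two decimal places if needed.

20.5

B (Player 1): max(22, -47) = 22
C (Chance): 1/2·26 + 1/2·15 = 20.5
Root (Player 2): min(22, 20.5) = 20.5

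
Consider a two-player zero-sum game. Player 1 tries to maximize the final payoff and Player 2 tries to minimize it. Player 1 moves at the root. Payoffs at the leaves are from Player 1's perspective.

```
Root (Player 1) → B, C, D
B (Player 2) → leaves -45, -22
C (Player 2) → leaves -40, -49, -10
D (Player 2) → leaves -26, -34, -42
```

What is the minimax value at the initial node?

-42

B (Player 2): min(-45, -22) = -45
C (Player 2): min(-40, -49, -10) = -49
D (Player 2): min(-26, -34, -42) = -42
Root (Player 1): max(-45, -49, -42) = -42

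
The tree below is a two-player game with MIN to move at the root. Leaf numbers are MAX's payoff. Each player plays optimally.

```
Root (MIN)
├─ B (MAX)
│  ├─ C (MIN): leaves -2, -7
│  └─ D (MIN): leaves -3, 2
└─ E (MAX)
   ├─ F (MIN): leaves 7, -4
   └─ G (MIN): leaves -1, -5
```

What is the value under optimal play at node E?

-4

F: min(7, -4) = -4
G: min(-1, -5) = -5
E: max(-4, -5) = -4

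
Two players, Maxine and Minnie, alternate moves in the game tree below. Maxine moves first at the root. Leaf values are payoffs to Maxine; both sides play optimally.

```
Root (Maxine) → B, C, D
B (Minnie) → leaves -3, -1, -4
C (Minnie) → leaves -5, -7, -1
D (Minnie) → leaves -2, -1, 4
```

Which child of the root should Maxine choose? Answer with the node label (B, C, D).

B (Minnie): min(-3, -1, -4) = -4
C (Minnie): min(-5, -7, -1) = -7
D (Minnie): min(-2, -1, 4) = -2
Root (Maxine): max(-4, -7, -2) = -2
Maxine picks the child with the highest value: D (value -2).

D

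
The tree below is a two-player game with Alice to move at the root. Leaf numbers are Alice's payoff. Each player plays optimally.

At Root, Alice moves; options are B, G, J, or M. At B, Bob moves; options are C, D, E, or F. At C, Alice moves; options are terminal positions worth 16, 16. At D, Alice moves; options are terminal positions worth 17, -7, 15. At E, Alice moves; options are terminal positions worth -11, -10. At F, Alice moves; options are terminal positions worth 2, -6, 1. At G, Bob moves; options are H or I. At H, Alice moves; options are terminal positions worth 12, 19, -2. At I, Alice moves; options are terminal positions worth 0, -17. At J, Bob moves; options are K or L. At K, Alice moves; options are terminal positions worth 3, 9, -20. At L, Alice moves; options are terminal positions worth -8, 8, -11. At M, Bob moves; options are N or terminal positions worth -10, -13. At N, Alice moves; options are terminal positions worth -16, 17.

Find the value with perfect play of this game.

C (Alice): max(16, 16) = 16
D (Alice): max(17, -7, 15) = 17
E (Alice): max(-11, -10) = -10
F (Alice): max(2, -6, 1) = 2
B (Bob): min(16, 17, -10, 2) = -10
H (Alice): max(12, 19, -2) = 19
I (Alice): max(0, -17) = 0
G (Bob): min(19, 0) = 0
K (Alice): max(3, 9, -20) = 9
L (Alice): max(-8, 8, -11) = 8
J (Bob): min(9, 8) = 8
N (Alice): max(-16, 17) = 17
M (Bob): min(17, -10, -13) = -13
Root (Alice): max(-10, 0, 8, -13) = 8

8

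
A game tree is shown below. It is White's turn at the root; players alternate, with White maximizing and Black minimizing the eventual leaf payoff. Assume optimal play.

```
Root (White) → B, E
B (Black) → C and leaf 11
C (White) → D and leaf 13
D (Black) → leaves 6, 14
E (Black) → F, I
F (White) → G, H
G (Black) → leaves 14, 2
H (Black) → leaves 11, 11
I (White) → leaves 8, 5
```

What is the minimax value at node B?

11

D: min(6, 14) = 6
C: max(6, 13) = 13
B: min(13, 11) = 11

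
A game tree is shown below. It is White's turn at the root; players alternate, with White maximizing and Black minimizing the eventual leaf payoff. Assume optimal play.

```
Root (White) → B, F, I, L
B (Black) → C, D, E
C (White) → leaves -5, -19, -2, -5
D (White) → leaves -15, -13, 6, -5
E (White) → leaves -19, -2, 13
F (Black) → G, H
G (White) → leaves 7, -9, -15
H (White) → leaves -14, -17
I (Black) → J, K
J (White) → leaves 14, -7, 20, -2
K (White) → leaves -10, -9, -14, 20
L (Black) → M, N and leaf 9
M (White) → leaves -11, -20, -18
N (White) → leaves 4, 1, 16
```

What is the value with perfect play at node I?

J: max(14, -7, 20, -2) = 20
K: max(-10, -9, -14, 20) = 20
I: min(20, 20) = 20

20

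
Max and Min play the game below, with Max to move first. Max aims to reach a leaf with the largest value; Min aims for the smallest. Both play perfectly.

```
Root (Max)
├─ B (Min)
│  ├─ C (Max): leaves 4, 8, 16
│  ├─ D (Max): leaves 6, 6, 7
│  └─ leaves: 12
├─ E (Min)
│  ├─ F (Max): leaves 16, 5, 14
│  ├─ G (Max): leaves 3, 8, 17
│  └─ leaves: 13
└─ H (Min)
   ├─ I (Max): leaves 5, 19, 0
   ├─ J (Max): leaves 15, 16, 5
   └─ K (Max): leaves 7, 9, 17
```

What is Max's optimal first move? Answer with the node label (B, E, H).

H

C (Max): max(4, 8, 16) = 16
D (Max): max(6, 6, 7) = 7
B (Min): min(16, 7, 12) = 7
F (Max): max(16, 5, 14) = 16
G (Max): max(3, 8, 17) = 17
E (Min): min(16, 17, 13) = 13
I (Max): max(5, 19, 0) = 19
J (Max): max(15, 16, 5) = 16
K (Max): max(7, 9, 17) = 17
H (Min): min(19, 16, 17) = 16
Root (Max): max(7, 13, 16) = 16
Max picks the child with the highest value: H (value 16).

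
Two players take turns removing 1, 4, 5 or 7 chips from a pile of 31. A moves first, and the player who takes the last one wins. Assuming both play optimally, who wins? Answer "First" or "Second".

First

Mark each pile size as W (mover wins) or L (mover loses):
i:   0  1  2  3  4  5  6  7  8  9 10 11 12 13 14 15 16 17 18 19 20 21 22 23 24 25 26 27 28 29 30 31
     L  W  L  W  W  W  W  W  L  W  L  W  W  W  W  W  L  W  L  W  W  W  W  W  L  W  L  W  W  W  W  W
Position 31 is W, so the first player wins.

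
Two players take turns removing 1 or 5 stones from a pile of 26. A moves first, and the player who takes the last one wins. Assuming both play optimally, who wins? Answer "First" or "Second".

Second

i:   0  1  2  3  4  5  6  7  8  9 10 11 12 13 14 15 16 17 18 19 20 21 22 23 24 25 26
     L  W  L  W  L  W  L  W  L  W  L  W  L  W  L  W  L  W  L  W  L  W  L  W  L  W  L
Position 26 is L, so the second player wins.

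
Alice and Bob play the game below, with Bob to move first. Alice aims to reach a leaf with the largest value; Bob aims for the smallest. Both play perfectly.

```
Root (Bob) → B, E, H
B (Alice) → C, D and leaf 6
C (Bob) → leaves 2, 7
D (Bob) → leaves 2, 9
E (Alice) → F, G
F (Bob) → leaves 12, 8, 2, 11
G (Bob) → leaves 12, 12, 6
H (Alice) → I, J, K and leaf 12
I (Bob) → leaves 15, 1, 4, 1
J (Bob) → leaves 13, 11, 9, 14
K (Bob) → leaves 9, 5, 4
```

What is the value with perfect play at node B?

6

C: min(2, 7) = 2
D: min(2, 9) = 2
B: max(2, 2, 6) = 6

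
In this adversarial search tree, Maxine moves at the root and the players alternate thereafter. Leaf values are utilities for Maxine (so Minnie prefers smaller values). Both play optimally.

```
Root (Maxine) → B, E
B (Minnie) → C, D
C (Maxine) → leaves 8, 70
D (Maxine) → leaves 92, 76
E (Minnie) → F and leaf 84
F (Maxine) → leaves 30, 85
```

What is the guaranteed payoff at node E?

F: max(30, 85) = 85
E: min(85, 84) = 84

84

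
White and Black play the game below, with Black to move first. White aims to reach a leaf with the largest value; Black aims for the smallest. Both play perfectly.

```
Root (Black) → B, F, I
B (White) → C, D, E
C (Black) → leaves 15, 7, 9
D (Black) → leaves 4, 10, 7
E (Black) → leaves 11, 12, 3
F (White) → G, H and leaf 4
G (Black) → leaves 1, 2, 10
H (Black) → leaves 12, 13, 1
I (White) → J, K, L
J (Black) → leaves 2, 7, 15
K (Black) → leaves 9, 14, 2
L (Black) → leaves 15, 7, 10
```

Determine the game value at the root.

C (Black): min(15, 7, 9) = 7
D (Black): min(4, 10, 7) = 4
E (Black): min(11, 12, 3) = 3
B (White): max(7, 4, 3) = 7
G (Black): min(1, 2, 10) = 1
H (Black): min(12, 13, 1) = 1
F (White): max(1, 1, 4) = 4
J (Black): min(2, 7, 15) = 2
K (Black): min(9, 14, 2) = 2
L (Black): min(15, 7, 10) = 7
I (White): max(2, 2, 7) = 7
Root (Black): min(7, 4, 7) = 4

4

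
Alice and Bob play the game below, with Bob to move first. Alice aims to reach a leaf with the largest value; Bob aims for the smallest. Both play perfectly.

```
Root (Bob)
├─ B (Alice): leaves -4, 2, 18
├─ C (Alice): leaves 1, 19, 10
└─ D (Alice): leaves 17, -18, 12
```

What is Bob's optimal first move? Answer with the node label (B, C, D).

D

B (Alice): max(-4, 2, 18) = 18
C (Alice): max(1, 19, 10) = 19
D (Alice): max(17, -18, 12) = 17
Root (Bob): min(18, 19, 17) = 17
Bob picks the child with the lowest value: D (value 17).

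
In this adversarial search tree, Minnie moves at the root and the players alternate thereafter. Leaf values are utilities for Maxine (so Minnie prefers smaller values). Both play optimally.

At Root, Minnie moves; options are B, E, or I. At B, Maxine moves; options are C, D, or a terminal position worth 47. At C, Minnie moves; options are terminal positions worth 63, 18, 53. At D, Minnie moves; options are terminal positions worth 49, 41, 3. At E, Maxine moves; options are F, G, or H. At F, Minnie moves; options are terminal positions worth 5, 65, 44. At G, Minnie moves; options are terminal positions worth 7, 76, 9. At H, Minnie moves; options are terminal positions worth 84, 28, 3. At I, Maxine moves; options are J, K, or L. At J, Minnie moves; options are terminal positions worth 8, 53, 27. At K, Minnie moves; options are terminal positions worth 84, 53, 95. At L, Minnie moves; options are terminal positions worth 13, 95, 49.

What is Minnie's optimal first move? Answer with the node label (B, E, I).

C (Minnie): min(63, 18, 53) = 18
D (Minnie): min(49, 41, 3) = 3
B (Maxine): max(18, 3, 47) = 47
F (Minnie): min(5, 65, 44) = 5
G (Minnie): min(7, 76, 9) = 7
H (Minnie): min(84, 28, 3) = 3
E (Maxine): max(5, 7, 3) = 7
J (Minnie): min(8, 53, 27) = 8
K (Minnie): min(84, 53, 95) = 53
L (Minnie): min(13, 95, 49) = 13
I (Maxine): max(8, 53, 13) = 53
Root (Minnie): min(47, 7, 53) = 7
Minnie picks the child with the lowest value: E (value 7).

E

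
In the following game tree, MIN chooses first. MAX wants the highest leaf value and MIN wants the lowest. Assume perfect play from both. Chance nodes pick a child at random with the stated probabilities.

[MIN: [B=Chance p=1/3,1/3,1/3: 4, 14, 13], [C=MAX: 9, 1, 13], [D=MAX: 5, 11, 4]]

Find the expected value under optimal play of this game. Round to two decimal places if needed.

10.33

B (Chance): 1/3·4 + 1/3·14 + 1/3·13 = 10.33
C (MAX): max(9, 1, 13) = 13
D (MAX): max(5, 11, 4) = 11
Root (MIN): min(10.33, 13, 11) = 10.33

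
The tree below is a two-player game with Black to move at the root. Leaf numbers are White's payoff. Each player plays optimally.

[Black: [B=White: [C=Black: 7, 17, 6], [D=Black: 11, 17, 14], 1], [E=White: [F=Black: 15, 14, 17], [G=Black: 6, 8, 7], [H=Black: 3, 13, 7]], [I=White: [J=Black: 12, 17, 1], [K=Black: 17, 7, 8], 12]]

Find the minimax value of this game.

C (Black): min(7, 17, 6) = 6
D (Black): min(11, 17, 14) = 11
B (White): max(6, 11, 1) = 11
F (Black): min(15, 14, 17) = 14
G (Black): min(6, 8, 7) = 6
H (Black): min(3, 13, 7) = 3
E (White): max(14, 6, 3) = 14
J (Black): min(12, 17, 1) = 1
K (Black): min(17, 7, 8) = 7
I (White): max(1, 7, 12) = 12
Root (Black): min(11, 14, 12) = 11

11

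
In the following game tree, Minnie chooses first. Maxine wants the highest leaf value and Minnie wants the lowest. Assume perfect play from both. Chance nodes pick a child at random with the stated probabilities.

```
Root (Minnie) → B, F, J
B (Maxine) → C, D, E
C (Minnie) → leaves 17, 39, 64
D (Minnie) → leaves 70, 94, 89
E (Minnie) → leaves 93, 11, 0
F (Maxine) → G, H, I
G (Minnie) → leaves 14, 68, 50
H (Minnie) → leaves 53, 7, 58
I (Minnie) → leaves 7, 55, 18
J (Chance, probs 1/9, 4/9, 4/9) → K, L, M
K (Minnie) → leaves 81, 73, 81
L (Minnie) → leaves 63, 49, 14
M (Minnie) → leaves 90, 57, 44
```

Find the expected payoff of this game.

14

C (Minnie): min(17, 39, 64) = 17
D (Minnie): min(70, 94, 89) = 70
E (Minnie): min(93, 11, 0) = 0
B (Maxine): max(17, 70, 0) = 70
G (Minnie): min(14, 68, 50) = 14
H (Minnie): min(53, 7, 58) = 7
I (Minnie): min(7, 55, 18) = 7
F (Maxine): max(14, 7, 7) = 14
K (Minnie): min(81, 73, 81) = 73
L (Minnie): min(63, 49, 14) = 14
M (Minnie): min(90, 57, 44) = 44
J (Chance): 1/9·73 + 4/9·14 + 4/9·44 = 33.89
Root (Minnie): min(70, 14, 33.89) = 14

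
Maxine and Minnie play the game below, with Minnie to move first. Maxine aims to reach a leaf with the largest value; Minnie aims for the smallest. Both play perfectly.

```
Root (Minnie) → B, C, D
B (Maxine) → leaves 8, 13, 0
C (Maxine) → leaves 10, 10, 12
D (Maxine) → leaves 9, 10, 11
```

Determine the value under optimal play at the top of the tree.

11

B (Maxine): max(8, 13, 0) = 13
C (Maxine): max(10, 10, 12) = 12
D (Maxine): max(9, 10, 11) = 11
Root (Minnie): min(13, 12, 11) = 11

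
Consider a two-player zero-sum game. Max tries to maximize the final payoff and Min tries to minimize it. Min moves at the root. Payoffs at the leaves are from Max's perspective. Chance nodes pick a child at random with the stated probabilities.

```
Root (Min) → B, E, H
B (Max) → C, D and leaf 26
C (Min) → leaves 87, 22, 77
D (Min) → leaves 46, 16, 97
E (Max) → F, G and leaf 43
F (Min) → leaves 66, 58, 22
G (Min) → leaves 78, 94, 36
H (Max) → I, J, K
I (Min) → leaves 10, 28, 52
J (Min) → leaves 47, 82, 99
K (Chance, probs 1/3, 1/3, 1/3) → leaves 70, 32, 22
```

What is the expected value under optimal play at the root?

C (Min): min(87, 22, 77) = 22
D (Min): min(46, 16, 97) = 16
B (Max): max(22, 16, 26) = 26
F (Min): min(66, 58, 22) = 22
G (Min): min(78, 94, 36) = 36
E (Max): max(22, 36, 43) = 43
I (Min): min(10, 28, 52) = 10
J (Min): min(47, 82, 99) = 47
K (Chance): 1/3·70 + 1/3·32 + 1/3·22 = 41.33
H (Max): max(10, 47, 41.33) = 47
Root (Min): min(26, 43, 47) = 26

26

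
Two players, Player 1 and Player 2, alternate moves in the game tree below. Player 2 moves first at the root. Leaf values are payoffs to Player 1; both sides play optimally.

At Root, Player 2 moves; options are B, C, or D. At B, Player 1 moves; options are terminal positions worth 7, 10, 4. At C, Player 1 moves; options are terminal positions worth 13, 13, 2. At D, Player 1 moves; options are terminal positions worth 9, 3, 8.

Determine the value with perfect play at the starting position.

9

B (Player 1): max(7, 10, 4) = 10
C (Player 1): max(13, 13, 2) = 13
D (Player 1): max(9, 3, 8) = 9
Root (Player 2): min(10, 13, 9) = 9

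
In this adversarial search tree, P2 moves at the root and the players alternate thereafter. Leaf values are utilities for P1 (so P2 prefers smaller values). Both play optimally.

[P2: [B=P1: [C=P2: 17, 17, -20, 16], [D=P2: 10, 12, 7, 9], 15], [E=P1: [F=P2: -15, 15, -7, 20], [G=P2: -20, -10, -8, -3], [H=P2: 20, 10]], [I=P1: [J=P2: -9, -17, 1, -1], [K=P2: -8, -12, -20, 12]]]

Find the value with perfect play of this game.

-17

C (P2): min(17, 17, -20, 16) = -20
D (P2): min(10, 12, 7, 9) = 7
B (P1): max(-20, 7, 15) = 15
F (P2): min(-15, 15, -7, 20) = -15
G (P2): min(-20, -10, -8, -3) = -20
H (P2): min(20, 10) = 10
E (P1): max(-15, -20, 10) = 10
J (P2): min(-9, -17, 1, -1) = -17
K (P2): min(-8, -12, -20, 12) = -20
I (P1): max(-17, -20) = -17
Root (P2): min(15, 10, -17) = -17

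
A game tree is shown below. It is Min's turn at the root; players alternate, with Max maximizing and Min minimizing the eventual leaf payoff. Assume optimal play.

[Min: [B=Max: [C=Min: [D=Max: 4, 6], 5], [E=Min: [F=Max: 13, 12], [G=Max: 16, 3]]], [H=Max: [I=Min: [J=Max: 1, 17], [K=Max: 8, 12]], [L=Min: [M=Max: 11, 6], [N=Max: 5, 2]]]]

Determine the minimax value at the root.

12

D (Max): max(4, 6) = 6
C (Min): min(6, 5) = 5
F (Max): max(13, 12) = 13
G (Max): max(16, 3) = 16
E (Min): min(13, 16) = 13
B (Max): max(5, 13) = 13
J (Max): max(1, 17) = 17
K (Max): max(8, 12) = 12
I (Min): min(17, 12) = 12
M (Max): max(11, 6) = 11
N (Max): max(5, 2) = 5
L (Min): min(11, 5) = 5
H (Max): max(12, 5) = 12
Root (Min): min(13, 12) = 12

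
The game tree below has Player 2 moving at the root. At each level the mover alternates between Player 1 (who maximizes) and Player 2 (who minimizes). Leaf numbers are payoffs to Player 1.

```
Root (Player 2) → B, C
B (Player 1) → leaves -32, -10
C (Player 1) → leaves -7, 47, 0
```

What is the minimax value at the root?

B (Player 1): max(-32, -10) = -10
C (Player 1): max(-7, 47, 0) = 47
Root (Player 2): min(-10, 47) = -10

-10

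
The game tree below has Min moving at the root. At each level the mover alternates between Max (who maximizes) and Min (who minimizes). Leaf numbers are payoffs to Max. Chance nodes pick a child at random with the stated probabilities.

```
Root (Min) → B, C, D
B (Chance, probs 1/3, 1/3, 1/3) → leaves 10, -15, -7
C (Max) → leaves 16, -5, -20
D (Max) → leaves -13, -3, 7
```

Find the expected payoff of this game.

-4

B (Chance): 1/3·10 + 1/3·-15 + 1/3·-7 = -4
C (Max): max(16, -5, -20) = 16
D (Max): max(-13, -3, 7) = 7
Root (Min): min(-4, 16, 7) = -4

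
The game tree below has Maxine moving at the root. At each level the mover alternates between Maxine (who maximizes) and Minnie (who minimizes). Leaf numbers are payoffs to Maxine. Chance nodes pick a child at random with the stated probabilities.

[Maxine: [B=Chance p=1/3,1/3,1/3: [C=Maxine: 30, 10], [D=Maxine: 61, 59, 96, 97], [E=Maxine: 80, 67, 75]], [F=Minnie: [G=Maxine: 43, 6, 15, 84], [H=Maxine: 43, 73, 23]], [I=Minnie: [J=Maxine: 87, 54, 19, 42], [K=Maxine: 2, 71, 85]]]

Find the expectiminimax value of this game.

85

C (Maxine): max(30, 10) = 30
D (Maxine): max(61, 59, 96, 97) = 97
E (Maxine): max(80, 67, 75) = 80
B (Chance): 1/3·30 + 1/3·97 + 1/3·80 = 69
G (Maxine): max(43, 6, 15, 84) = 84
H (Maxine): max(43, 73, 23) = 73
F (Minnie): min(84, 73) = 73
J (Maxine): max(87, 54, 19, 42) = 87
K (Maxine): max(2, 71, 85) = 85
I (Minnie): min(87, 85) = 85
Root (Maxine): max(69, 73, 85) = 85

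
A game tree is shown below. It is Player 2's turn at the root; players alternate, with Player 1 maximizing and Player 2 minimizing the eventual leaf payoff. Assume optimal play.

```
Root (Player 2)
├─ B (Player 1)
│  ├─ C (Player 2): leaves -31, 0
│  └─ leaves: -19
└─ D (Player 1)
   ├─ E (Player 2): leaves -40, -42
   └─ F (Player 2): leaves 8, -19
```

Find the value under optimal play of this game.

-19

C (Player 2): min(-31, 0) = -31
B (Player 1): max(-31, -19) = -19
E (Player 2): min(-40, -42) = -42
F (Player 2): min(8, -19) = -19
D (Player 1): max(-42, -19) = -19
Root (Player 2): min(-19, -19) = -19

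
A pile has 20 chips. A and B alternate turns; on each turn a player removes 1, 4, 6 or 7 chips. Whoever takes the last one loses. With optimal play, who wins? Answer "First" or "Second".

First

Mark each pile size as W (mover wins) or L (mover loses):
i:   0  1  2  3  4  5  6  7  8  9 10 11 12 13 14 15 16 17 18 19 20
     W  L  W  L  W  W  L  W  W  W  W  L  W  W  L  W  L  W  W  L  W
Position 20 is W, so the first player wins.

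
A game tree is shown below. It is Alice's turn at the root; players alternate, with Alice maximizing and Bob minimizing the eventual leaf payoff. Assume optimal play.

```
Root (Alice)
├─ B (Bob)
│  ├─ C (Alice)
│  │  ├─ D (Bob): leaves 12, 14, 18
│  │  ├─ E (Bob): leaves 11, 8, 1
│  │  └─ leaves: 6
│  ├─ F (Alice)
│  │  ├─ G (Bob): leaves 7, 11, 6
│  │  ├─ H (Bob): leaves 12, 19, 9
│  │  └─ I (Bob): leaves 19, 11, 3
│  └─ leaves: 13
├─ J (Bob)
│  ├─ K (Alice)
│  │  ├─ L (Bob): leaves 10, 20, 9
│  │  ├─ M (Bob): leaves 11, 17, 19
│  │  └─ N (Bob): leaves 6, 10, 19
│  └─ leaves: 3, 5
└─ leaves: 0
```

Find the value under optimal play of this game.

9

D (Bob): min(12, 14, 18) = 12
E (Bob): min(11, 8, 1) = 1
C (Alice): max(12, 1, 6) = 12
G (Bob): min(7, 11, 6) = 6
H (Bob): min(12, 19, 9) = 9
I (Bob): min(19, 11, 3) = 3
F (Alice): max(6, 9, 3) = 9
B (Bob): min(12, 9, 13) = 9
L (Bob): min(10, 20, 9) = 9
M (Bob): min(11, 17, 19) = 11
N (Bob): min(6, 10, 19) = 6
K (Alice): max(9, 11, 6) = 11
J (Bob): min(11, 3, 5) = 3
Root (Alice): max(9, 3, 0) = 9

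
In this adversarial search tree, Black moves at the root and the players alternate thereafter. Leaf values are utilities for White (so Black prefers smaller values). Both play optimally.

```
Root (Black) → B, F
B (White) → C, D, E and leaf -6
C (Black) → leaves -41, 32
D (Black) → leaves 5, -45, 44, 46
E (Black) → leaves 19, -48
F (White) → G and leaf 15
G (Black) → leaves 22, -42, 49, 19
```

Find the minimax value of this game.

-6

C (Black): min(-41, 32) = -41
D (Black): min(5, -45, 44, 46) = -45
E (Black): min(19, -48) = -48
B (White): max(-41, -45, -48, -6) = -6
G (Black): min(22, -42, 49, 19) = -42
F (White): max(-42, 15) = 15
Root (Black): min(-6, 15) = -6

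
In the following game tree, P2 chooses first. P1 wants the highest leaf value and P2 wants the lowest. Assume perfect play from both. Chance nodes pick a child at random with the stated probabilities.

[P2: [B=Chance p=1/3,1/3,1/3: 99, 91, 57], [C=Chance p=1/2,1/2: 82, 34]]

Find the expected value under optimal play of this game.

B (Chance): 1/3·99 + 1/3·91 + 1/3·57 = 82.33
C (Chance): 1/2·82 + 1/2·34 = 58
Root (P2): min(82.33, 58) = 58

58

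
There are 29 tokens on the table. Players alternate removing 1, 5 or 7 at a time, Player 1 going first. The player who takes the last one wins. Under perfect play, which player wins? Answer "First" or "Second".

Positions where the player to move wins (W) vs loses (L):
i:   0  1  2  3  4  5  6  7  8  9 10 11 12 13 14 15 16 17 18 19 20 21 22 23 24 25 26 27 28 29
     L  W  L  W  L  W  L  W  L  W  L  W  L  W  L  W  L  W  L  W  L  W  L  W  L  W  L  W  L  W
Position 29 is W, so the first player wins.

First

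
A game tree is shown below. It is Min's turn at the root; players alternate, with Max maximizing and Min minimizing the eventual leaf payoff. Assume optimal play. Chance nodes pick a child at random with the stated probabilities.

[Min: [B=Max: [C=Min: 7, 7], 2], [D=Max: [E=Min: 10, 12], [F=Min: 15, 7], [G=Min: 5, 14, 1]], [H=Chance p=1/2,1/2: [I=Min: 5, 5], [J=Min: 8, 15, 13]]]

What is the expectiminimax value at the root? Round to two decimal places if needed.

6.5

C (Min): min(7, 7) = 7
B (Max): max(7, 2) = 7
E (Min): min(10, 12) = 10
F (Min): min(15, 7) = 7
G (Min): min(5, 14, 1) = 1
D (Max): max(10, 7, 1) = 10
I (Min): min(5, 5) = 5
J (Min): min(8, 15, 13) = 8
H (Chance): 1/2·5 + 1/2·8 = 6.5
Root (Min): min(7, 10, 6.5) = 6.5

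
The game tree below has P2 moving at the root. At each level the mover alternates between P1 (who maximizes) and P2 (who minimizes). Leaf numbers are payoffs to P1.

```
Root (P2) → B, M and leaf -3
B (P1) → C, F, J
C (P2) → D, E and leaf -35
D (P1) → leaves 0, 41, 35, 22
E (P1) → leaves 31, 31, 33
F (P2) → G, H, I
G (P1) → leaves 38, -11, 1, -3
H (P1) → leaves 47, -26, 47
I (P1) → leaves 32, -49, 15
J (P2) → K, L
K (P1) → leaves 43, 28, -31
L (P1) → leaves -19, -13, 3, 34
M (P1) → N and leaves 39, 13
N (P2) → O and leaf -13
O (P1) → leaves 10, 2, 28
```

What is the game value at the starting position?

D (P1): max(0, 41, 35, 22) = 41
E (P1): max(31, 31, 33) = 33
C (P2): min(41, 33, -35) = -35
G (P1): max(38, -11, 1, -3) = 38
H (P1): max(47, -26, 47) = 47
I (P1): max(32, -49, 15) = 32
F (P2): min(38, 47, 32) = 32
K (P1): max(43, 28, -31) = 43
L (P1): max(-19, -13, 3, 34) = 34
J (P2): min(43, 34) = 34
B (P1): max(-35, 32, 34) = 34
O (P1): max(10, 2, 28) = 28
N (P2): min(28, -13) = -13
M (P1): max(-13, 39, 13) = 39
Root (P2): min(34, 39, -3) = -3

-3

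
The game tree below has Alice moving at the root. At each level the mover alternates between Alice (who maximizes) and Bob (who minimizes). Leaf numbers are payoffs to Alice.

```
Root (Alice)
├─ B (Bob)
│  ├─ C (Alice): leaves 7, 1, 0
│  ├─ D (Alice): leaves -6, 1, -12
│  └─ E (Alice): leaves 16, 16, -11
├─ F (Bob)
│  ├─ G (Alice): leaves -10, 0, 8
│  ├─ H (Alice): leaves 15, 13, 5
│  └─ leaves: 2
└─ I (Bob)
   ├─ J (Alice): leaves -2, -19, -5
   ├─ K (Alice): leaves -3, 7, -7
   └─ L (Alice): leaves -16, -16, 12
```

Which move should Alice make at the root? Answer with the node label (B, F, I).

C (Alice): max(7, 1, 0) = 7
D (Alice): max(-6, 1, -12) = 1
E (Alice): max(16, 16, -11) = 16
B (Bob): min(7, 1, 16) = 1
G (Alice): max(-10, 0, 8) = 8
H (Alice): max(15, 13, 5) = 15
F (Bob): min(8, 15, 2) = 2
J (Alice): max(-2, -19, -5) = -2
K (Alice): max(-3, 7, -7) = 7
L (Alice): max(-16, -16, 12) = 12
I (Bob): min(-2, 7, 12) = -2
Root (Alice): max(1, 2, -2) = 2
Alice picks the child with the highest value: F (value 2).

F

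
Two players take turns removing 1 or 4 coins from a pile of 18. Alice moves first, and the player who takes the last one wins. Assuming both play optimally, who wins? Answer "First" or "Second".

First

Positions where the player to move wins (W) vs loses (L):
i:   0  1  2  3  4  5  6  7  8  9 10 11 12 13 14 15 16 17 18
     L  W  L  W  W  L  W  L  W  W  L  W  L  W  W  L  W  L  W
Position 18 is W, so the first player wins.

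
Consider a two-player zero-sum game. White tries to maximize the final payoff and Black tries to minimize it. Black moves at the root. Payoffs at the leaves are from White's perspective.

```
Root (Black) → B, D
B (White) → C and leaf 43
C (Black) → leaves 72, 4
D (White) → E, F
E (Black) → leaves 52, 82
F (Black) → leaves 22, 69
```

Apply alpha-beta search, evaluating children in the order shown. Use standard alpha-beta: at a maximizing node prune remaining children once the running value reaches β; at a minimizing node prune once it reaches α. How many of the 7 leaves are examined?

C [α=-∞,β=+∞]: v=4
B [α=-∞,β=+∞]: v=43
E [α=-∞,β=43]: v=52
D [α=-∞,β=43]: v=52 after child 1 ≥ β → β-cutoff, skip 1
Root [α=-∞,β=+∞]: v=43
Leaves evaluated: 5 of 7.

5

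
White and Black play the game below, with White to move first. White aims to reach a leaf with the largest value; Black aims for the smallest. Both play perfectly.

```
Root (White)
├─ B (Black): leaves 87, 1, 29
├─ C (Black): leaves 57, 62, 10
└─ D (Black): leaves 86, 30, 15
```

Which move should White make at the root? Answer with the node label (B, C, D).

D

B (Black): min(87, 1, 29) = 1
C (Black): min(57, 62, 10) = 10
D (Black): min(86, 30, 15) = 15
Root (White): max(1, 10, 15) = 15
White picks the child with the highest value: D (value 15).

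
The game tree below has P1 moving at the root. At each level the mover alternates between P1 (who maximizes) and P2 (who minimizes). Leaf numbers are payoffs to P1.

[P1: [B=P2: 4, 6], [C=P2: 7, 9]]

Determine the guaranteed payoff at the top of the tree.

7

B (P2): min(4, 6) = 4
C (P2): min(7, 9) = 7
Root (P1): max(4, 7) = 7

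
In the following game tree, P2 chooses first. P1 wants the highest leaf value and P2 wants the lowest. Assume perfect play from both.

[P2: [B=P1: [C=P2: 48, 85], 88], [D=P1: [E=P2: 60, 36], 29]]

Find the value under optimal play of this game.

C (P2): min(48, 85) = 48
B (P1): max(48, 88) = 88
E (P2): min(60, 36) = 36
D (P1): max(36, 29) = 36
Root (P2): min(88, 36) = 36

36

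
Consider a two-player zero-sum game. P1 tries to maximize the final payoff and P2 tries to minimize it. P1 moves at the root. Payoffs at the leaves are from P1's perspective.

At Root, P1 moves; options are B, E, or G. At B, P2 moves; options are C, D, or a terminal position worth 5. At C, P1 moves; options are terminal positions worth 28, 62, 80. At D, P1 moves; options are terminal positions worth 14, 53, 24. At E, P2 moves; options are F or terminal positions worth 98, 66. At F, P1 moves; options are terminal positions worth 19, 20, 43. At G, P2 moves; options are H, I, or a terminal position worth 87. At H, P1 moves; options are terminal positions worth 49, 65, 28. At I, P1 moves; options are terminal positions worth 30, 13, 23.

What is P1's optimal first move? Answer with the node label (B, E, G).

C (P1): max(28, 62, 80) = 80
D (P1): max(14, 53, 24) = 53
B (P2): min(80, 53, 5) = 5
F (P1): max(19, 20, 43) = 43
E (P2): min(43, 98, 66) = 43
H (P1): max(49, 65, 28) = 65
I (P1): max(30, 13, 23) = 30
G (P2): min(65, 30, 87) = 30
Root (P1): max(5, 43, 30) = 43
P1 picks the child with the highest value: E (value 43).

E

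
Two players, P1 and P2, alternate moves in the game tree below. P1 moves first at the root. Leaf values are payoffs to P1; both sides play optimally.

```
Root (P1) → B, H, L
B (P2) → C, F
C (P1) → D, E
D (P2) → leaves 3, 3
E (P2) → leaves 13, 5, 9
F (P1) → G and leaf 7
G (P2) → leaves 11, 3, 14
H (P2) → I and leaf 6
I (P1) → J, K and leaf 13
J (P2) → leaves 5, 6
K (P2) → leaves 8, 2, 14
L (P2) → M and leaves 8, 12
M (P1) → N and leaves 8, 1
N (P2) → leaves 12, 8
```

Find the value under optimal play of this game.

D (P2): min(3, 3) = 3
E (P2): min(13, 5, 9) = 5
C (P1): max(3, 5) = 5
G (P2): min(11, 3, 14) = 3
F (P1): max(3, 7) = 7
B (P2): min(5, 7) = 5
J (P2): min(5, 6) = 5
K (P2): min(8, 2, 14) = 2
I (P1): max(5, 2, 13) = 13
H (P2): min(13, 6) = 6
N (P2): min(12, 8) = 8
M (P1): max(8, 8, 1) = 8
L (P2): min(8, 8, 12) = 8
Root (P1): max(5, 6, 8) = 8

8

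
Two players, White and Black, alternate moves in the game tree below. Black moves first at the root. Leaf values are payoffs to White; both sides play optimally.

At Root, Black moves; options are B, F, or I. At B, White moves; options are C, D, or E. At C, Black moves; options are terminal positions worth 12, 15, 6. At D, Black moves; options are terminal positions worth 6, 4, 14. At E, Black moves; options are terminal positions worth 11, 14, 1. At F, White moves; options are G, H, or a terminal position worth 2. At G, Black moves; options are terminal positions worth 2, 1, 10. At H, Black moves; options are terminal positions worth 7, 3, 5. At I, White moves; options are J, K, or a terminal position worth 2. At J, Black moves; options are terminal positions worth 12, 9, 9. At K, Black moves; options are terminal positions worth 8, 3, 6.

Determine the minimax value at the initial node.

C (Black): min(12, 15, 6) = 6
D (Black): min(6, 4, 14) = 4
E (Black): min(11, 14, 1) = 1
B (White): max(6, 4, 1) = 6
G (Black): min(2, 1, 10) = 1
H (Black): min(7, 3, 5) = 3
F (White): max(1, 3, 2) = 3
J (Black): min(12, 9, 9) = 9
K (Black): min(8, 3, 6) = 3
I (White): max(9, 3, 2) = 9
Root (Black): min(6, 3, 9) = 3

3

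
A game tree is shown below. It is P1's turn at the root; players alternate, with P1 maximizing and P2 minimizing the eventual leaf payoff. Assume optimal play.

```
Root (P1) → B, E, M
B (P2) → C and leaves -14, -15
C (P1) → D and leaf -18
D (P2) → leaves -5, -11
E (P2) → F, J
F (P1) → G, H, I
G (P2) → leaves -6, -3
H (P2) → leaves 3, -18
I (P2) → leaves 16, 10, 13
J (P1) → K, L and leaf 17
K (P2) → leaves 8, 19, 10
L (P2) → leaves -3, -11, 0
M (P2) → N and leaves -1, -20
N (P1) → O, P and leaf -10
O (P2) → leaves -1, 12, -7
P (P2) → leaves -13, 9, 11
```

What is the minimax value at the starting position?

D (P2): min(-5, -11) = -11
C (P1): max(-11, -18) = -11
B (P2): min(-11, -14, -15) = -15
G (P2): min(-6, -3) = -6
H (P2): min(3, -18) = -18
I (P2): min(16, 10, 13) = 10
F (P1): max(-6, -18, 10) = 10
K (P2): min(8, 19, 10) = 8
L (P2): min(-3, -11, 0) = -11
J (P1): max(8, -11, 17) = 17
E (P2): min(10, 17) = 10
O (P2): min(-1, 12, -7) = -7
P (P2): min(-13, 9, 11) = -13
N (P1): max(-7, -13, -10) = -7
M (P2): min(-7, -1, -20) = -20
Root (P1): max(-15, 10, -20) = 10

10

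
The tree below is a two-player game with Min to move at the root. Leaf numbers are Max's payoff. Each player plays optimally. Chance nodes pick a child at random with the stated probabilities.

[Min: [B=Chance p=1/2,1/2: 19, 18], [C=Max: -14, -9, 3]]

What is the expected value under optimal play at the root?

B (Chance): 1/2·19 + 1/2·18 = 18.5
C (Max): max(-14, -9, 3) = 3
Root (Min): min(18.5, 3) = 3

3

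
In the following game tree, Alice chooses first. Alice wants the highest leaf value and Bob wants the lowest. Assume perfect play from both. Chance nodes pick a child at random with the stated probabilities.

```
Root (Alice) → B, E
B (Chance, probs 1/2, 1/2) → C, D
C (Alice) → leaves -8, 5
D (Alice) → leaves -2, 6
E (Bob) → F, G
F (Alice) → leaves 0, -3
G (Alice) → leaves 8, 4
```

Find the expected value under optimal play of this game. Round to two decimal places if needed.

C (Alice): max(-8, 5) = 5
D (Alice): max(-2, 6) = 6
B (Chance): 1/2·5 + 1/2·6 = 5.5
F (Alice): max(0, -3) = 0
G (Alice): max(8, 4) = 8
E (Bob): min(0, 8) = 0
Root (Alice): max(5.5, 0) = 5.5

5.5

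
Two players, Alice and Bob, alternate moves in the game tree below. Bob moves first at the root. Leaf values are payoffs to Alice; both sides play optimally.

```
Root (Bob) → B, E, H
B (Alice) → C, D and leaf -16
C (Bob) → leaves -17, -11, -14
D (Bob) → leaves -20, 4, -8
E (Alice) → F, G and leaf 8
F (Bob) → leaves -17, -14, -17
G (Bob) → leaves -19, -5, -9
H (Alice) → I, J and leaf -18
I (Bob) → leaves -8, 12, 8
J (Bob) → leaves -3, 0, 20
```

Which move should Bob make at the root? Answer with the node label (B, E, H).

C (Bob): min(-17, -11, -14) = -17
D (Bob): min(-20, 4, -8) = -20
B (Alice): max(-17, -20, -16) = -16
F (Bob): min(-17, -14, -17) = -17
G (Bob): min(-19, -5, -9) = -19
E (Alice): max(-17, -19, 8) = 8
I (Bob): min(-8, 12, 8) = -8
J (Bob): min(-3, 0, 20) = -3
H (Alice): max(-8, -3, -18) = -3
Root (Bob): min(-16, 8, -3) = -16
Bob picks the child with the lowest value: B (value -16).

B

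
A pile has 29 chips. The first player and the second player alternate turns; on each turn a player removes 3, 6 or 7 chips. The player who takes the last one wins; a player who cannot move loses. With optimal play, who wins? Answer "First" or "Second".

i:   0  1  2  3  4  5  6  7  8  9 10 11 12 13 14 15 16 17 18 19 20 21 22 23 24 25 26 27 28 29
     L  L  L  W  W  W  W  W  W  W  L  L  L  W  W  W  W  W  W  W  L  L  L  W  W  W  W  W  W  W
Position 29 is W, so the first player wins.

First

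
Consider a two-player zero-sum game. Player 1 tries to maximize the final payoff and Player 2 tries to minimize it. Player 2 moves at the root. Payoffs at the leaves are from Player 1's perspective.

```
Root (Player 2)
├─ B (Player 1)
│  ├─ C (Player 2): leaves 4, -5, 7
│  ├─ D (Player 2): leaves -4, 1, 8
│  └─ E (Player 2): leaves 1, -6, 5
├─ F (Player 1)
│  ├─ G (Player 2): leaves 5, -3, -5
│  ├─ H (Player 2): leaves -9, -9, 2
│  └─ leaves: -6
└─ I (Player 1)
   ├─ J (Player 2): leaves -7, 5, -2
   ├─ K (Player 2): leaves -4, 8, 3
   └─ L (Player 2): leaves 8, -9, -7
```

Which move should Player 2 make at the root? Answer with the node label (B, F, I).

F

C (Player 2): min(4, -5, 7) = -5
D (Player 2): min(-4, 1, 8) = -4
E (Player 2): min(1, -6, 5) = -6
B (Player 1): max(-5, -4, -6) = -4
G (Player 2): min(5, -3, -5) = -5
H (Player 2): min(-9, -9, 2) = -9
F (Player 1): max(-5, -9, -6) = -5
J (Player 2): min(-7, 5, -2) = -7
K (Player 2): min(-4, 8, 3) = -4
L (Player 2): min(8, -9, -7) = -9
I (Player 1): max(-7, -4, -9) = -4
Root (Player 2): min(-4, -5, -4) = -5
Player 2 picks the child with the lowest value: F (value -5).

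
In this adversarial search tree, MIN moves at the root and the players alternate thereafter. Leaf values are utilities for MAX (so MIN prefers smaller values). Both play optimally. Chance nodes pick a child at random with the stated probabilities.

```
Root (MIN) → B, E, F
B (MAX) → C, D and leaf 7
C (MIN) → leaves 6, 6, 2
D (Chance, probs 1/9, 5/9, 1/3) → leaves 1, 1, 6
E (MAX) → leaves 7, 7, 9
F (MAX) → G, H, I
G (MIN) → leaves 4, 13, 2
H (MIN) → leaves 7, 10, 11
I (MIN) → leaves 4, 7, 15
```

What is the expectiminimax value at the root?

C (MIN): min(6, 6, 2) = 2
D (Chance): 1/9·1 + 5/9·1 + 1/3·6 = 2.67
B (MAX): max(2, 2.67, 7) = 7
E (MAX): max(7, 7, 9) = 9
G (MIN): min(4, 13, 2) = 2
H (MIN): min(7, 10, 11) = 7
I (MIN): min(4, 7, 15) = 4
F (MAX): max(2, 7, 4) = 7
Root (MIN): min(7, 9, 7) = 7

7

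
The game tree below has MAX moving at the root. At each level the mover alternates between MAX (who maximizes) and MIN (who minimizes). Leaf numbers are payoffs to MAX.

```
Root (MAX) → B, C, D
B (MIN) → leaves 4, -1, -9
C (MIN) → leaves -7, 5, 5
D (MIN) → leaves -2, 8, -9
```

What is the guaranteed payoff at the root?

B (MIN): min(4, -1, -9) = -9
C (MIN): min(-7, 5, 5) = -7
D (MIN): min(-2, 8, -9) = -9
Root (MAX): max(-9, -7, -9) = -7

-7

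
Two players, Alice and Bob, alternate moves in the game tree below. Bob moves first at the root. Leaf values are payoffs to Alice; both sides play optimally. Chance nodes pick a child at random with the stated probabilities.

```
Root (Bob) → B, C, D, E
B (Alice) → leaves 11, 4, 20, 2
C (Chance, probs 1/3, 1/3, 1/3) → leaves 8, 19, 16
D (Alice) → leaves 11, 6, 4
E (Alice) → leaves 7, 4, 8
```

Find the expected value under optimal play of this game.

B (Alice): max(11, 4, 20, 2) = 20
C (Chance): 1/3·8 + 1/3·19 + 1/3·16 = 14.33
D (Alice): max(11, 6, 4) = 11
E (Alice): max(7, 4, 8) = 8
Root (Bob): min(20, 14.33, 11, 8) = 8

8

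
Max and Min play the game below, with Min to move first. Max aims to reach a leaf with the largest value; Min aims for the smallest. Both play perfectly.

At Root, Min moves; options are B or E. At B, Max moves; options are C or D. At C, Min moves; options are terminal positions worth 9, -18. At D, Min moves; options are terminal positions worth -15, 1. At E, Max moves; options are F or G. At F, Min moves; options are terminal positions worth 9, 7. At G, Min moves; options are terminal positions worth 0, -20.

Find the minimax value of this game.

-15

C (Min): min(9, -18) = -18
D (Min): min(-15, 1) = -15
B (Max): max(-18, -15) = -15
F (Min): min(9, 7) = 7
G (Min): min(0, -20) = -20
E (Max): max(7, -20) = 7
Root (Min): min(-15, 7) = -15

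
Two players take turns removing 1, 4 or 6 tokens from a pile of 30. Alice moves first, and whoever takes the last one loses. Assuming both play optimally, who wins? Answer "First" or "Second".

i:   0  1  2  3  4  5  6  7  8  9 10 11 12 13 14 15 16 17 18 19 20 21 22 23 24 25 26 27 28 29 30
     W  L  W  L  W  W  L  W  L  W  W  L  W  L  W  W  L  W  L  W  W  L  W  L  W  W  L  W  L  W  W
Position 30 is W, so the first player wins.

First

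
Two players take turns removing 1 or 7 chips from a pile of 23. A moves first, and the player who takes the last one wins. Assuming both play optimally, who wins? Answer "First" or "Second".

i:   0  1  2  3  4  5  6  7  8  9 10 11 12 13 14 15 16 17 18 19 20 21 22 23
     L  W  L  W  L  W  L  W  L  W  L  W  L  W  L  W  L  W  L  W  L  W  L  W
Position 23 is W, so the first player wins.

First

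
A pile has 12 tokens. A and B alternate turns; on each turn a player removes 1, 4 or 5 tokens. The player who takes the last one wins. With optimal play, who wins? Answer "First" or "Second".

First

Compute winning (W) and losing (L) positions by backward induction:
i:   0  1  2  3  4  5  6  7  8  9 10 11 12
     L  W  L  W  W  W  W  W  L  W  L  W  W
Position 12 is W, so the first player wins.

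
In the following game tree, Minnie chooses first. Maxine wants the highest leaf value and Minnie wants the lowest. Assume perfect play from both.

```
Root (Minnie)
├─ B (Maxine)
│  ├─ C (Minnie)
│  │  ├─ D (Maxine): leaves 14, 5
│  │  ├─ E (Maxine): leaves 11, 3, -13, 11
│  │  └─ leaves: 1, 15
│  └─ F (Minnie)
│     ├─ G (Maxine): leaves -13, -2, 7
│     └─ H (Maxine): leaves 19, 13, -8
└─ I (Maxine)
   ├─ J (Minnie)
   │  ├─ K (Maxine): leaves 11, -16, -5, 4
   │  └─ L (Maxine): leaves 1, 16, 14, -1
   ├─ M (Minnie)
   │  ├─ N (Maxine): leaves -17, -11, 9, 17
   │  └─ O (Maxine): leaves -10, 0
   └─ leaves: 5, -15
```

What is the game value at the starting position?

D (Maxine): max(14, 5) = 14
E (Maxine): max(11, 3, -13, 11) = 11
C (Minnie): min(14, 11, 1, 15) = 1
G (Maxine): max(-13, -2, 7) = 7
H (Maxine): max(19, 13, -8) = 19
F (Minnie): min(7, 19) = 7
B (Maxine): max(1, 7) = 7
K (Maxine): max(11, -16, -5, 4) = 11
L (Maxine): max(1, 16, 14, -1) = 16
J (Minnie): min(11, 16) = 11
N (Maxine): max(-17, -11, 9, 17) = 17
O (Maxine): max(-10, 0) = 0
M (Minnie): min(17, 0) = 0
I (Maxine): max(11, 0, 5, -15) = 11
Root (Minnie): min(7, 11) = 7

7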